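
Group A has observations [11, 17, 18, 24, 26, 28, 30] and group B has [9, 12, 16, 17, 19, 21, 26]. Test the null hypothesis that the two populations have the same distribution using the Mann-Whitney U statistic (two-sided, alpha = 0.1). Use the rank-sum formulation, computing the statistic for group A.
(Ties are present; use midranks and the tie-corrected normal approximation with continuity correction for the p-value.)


Step 1: Combine and sort all 14 observations; assign midranks.
sorted (value, group): (9,Y), (11,X), (12,Y), (16,Y), (17,X), (17,Y), (18,X), (19,Y), (21,Y), (24,X), (26,X), (26,Y), (28,X), (30,X)
ranks: 9->1, 11->2, 12->3, 16->4, 17->5.5, 17->5.5, 18->7, 19->8, 21->9, 24->10, 26->11.5, 26->11.5, 28->13, 30->14
Step 2: Rank sum for X: R1 = 2 + 5.5 + 7 + 10 + 11.5 + 13 + 14 = 63.
Step 3: U_X = R1 - n1(n1+1)/2 = 63 - 7*8/2 = 63 - 28 = 35.
       U_Y = n1*n2 - U_X = 49 - 35 = 14.
Step 4: Ties are present, so use the tie-corrected normal approximation (with continuity correction) for the p-value.
Step 5: p-value = 0.200345; compare to alpha = 0.1. fail to reject H0.

U_X = 35, p = 0.200345, fail to reject H0 at alpha = 0.1.


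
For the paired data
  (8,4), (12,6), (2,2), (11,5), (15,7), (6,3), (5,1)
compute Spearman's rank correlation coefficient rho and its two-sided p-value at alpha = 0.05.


Step 1: Rank x and y separately (midranks; no ties here).
rank(x): 8->4, 12->6, 2->1, 11->5, 15->7, 6->3, 5->2
rank(y): 4->4, 6->6, 2->2, 5->5, 7->7, 3->3, 1->1
Step 2: d_i = R_x(i) - R_y(i); compute d_i^2.
  (4-4)^2=0, (6-6)^2=0, (1-2)^2=1, (5-5)^2=0, (7-7)^2=0, (3-3)^2=0, (2-1)^2=1
sum(d^2) = 2.
Step 3: rho = 1 - 6*2 / (7*(7^2 - 1)) = 1 - 12/336 = 0.964286.
Step 4: Under H0, t = rho * sqrt((n-2)/(1-rho^2)) = 8.1408 ~ t(5).
Step 5: Two-sided p-value from the t-distribution with 5 df = 0.000454.
Step 6: alpha = 0.05. reject H0.

rho = 0.9643, p = 0.000454, reject H0 at alpha = 0.05.


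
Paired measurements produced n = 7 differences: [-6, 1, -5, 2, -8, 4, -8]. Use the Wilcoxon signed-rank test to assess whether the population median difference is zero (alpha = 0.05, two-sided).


Step 1: Drop any zero differences (none here) and take |d_i|.
|d| = [6, 1, 5, 2, 8, 4, 8]
Step 2: Midrank |d_i| (ties get averaged ranks).
ranks: |6|->5, |1|->1, |5|->4, |2|->2, |8|->6.5, |4|->3, |8|->6.5
Step 3: Attach original signs; sum ranks with positive sign and with negative sign.
W+ = 1 + 2 + 3 = 6
W- = 5 + 4 + 6.5 + 6.5 = 22
(Check: W+ + W- = 28 should equal n(n+1)/2 = 28.)
Step 4: Test statistic W = min(W+, W-) = 6.
Step 5: Ties in |d|, so use the tie-corrected normal approximation.
        E[W] = n(n+1)/4 = 7*8/4 = 14.
        Tie groups: |d|=8 (t=2); sum(t^3 - t) = 6.
        Var[W] = n(n+1)(2n+1)/24 - sum(t^3-t)/48 = 840/24 - 6/48 = 34.875.
        z = (W - E[W]) / sqrt(Var[W]) = (6 - 14) / 5.9055 = -1.3547.
        Two-sided p = 2*Phi(z) = 0.175523.
Step 6: alpha = 0.05. fail to reject H0.

W+ = 6, W- = 22, W = min = 6, p = 0.175523, fail to reject H0.


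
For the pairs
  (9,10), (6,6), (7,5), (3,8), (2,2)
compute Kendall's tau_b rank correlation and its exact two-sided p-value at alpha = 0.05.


Step 1: Enumerate the 10 unordered pairs (i,j) with i<j and classify each by sign(x_j-x_i) * sign(y_j-y_i).
  (1,2):dx=-3,dy=-4->C; (1,3):dx=-2,dy=-5->C; (1,4):dx=-6,dy=-2->C; (1,5):dx=-7,dy=-8->C
  (2,3):dx=+1,dy=-1->D; (2,4):dx=-3,dy=+2->D; (2,5):dx=-4,dy=-4->C; (3,4):dx=-4,dy=+3->D
  (3,5):dx=-5,dy=-3->C; (4,5):dx=-1,dy=-6->C
Step 2: C = 7, D = 3, total pairs = 10.
Step 3: tau = (C - D)/(n(n-1)/2) = (7 - 3)/10 = 0.400000.
Step 4: Exact two-sided p-value (enumerate n! = 120 permutations of y under H0): p = 0.483333.
Step 5: alpha = 0.05. fail to reject H0.

tau_b = 0.4000 (C=7, D=3), p = 0.483333, fail to reject H0.


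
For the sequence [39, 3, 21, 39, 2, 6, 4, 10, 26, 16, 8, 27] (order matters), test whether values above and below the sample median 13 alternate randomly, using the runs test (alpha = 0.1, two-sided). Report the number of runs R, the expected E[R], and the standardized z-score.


Step 1: Compute median = 13; label A = above, B = below.
Labels in order: ABAABBBBAABA  (n_A = 6, n_B = 6)
Step 2: Count runs R = 7.
Step 3: Under H0 (random ordering), E[R] = 2*n_A*n_B/(n_A+n_B) + 1 = 2*6*6/12 + 1 = 7.0000.
        Var[R] = 2*n_A*n_B*(2*n_A*n_B - n_A - n_B) / ((n_A+n_B)^2 * (n_A+n_B-1)) = 4320/1584 = 2.7273.
        SD[R] = 1.6514.
Step 4: R = E[R], so z = 0 with no continuity correction.
Step 5: Two-sided p-value via normal approximation = 2*(1 - Phi(|z|)) = 1.000000.
Step 6: alpha = 0.1. fail to reject H0.

R = 7, z = 0.0000, p = 1.000000, fail to reject H0.


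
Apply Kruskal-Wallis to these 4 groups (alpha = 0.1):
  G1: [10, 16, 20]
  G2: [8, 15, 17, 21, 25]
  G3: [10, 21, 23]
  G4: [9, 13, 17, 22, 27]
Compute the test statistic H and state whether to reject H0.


Step 1: Combine all N = 16 observations and assign midranks.
sorted (value, group, rank): (8,G2,1), (9,G4,2), (10,G1,3.5), (10,G3,3.5), (13,G4,5), (15,G2,6), (16,G1,7), (17,G2,8.5), (17,G4,8.5), (20,G1,10), (21,G2,11.5), (21,G3,11.5), (22,G4,13), (23,G3,14), (25,G2,15), (27,G4,16)
Step 2: Sum ranks within each group.
R_1 = 20.5 (n_1 = 3)
R_2 = 42 (n_2 = 5)
R_3 = 29 (n_3 = 3)
R_4 = 44.5 (n_4 = 5)
Step 3: H = 12/(N(N+1)) * sum(R_i^2/n_i) - 3(N+1)
     = 12/(16*17) * (20.5^2/3 + 42^2/5 + 29^2/3 + 44.5^2/5) - 3*17
     = 0.044118 * 1169.27 - 51
     = 0.585294.
Step 4: Ties present; correction factor C = 1 - 18/(16^3 - 16) = 0.995588. Corrected H = 0.585294 / 0.995588 = 0.587888.
Step 5: Under H0, H ~ chi^2(3); p-value = 0.899200.
Step 6: alpha = 0.1. fail to reject H0.

H = 0.5879, df = 3, p = 0.899200, fail to reject H0.


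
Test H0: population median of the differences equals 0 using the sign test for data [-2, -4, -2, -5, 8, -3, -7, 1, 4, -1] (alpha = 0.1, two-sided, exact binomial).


Step 1: Discard zero differences. Original n = 10; n_eff = number of nonzero differences = 10.
Nonzero differences (with sign): -2, -4, -2, -5, +8, -3, -7, +1, +4, -1
Step 2: Count signs: positive = 3, negative = 7.
Step 3: Under H0: P(positive) = 0.5, so the number of positives S ~ Bin(10, 0.5).
Step 4: Two-sided exact p-value = sum of Bin(10,0.5) probabilities at or below the observed probability = 0.343750.
Step 5: alpha = 0.1. fail to reject H0.

n_eff = 10, pos = 3, neg = 7, p = 0.343750, fail to reject H0.


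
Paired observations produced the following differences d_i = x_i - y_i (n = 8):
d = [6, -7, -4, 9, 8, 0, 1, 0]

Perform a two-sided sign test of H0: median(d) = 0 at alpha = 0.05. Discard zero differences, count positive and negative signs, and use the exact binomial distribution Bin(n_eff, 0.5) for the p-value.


Step 1: Discard zero differences. Original n = 8; n_eff = number of nonzero differences = 6.
Nonzero differences (with sign): +6, -7, -4, +9, +8, +1
Step 2: Count signs: positive = 4, negative = 2.
Step 3: Under H0: P(positive) = 0.5, so the number of positives S ~ Bin(6, 0.5).
Step 4: Two-sided exact p-value = sum of Bin(6,0.5) probabilities at or below the observed probability = 0.687500.
Step 5: alpha = 0.05. fail to reject H0.

n_eff = 6, pos = 4, neg = 2, p = 0.687500, fail to reject H0.


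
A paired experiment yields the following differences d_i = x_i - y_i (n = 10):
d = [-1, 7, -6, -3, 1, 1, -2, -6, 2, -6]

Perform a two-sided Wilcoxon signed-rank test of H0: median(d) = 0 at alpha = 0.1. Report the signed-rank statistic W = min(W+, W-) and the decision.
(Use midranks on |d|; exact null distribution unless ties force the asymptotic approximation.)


Step 1: Drop any zero differences (none here) and take |d_i|.
|d| = [1, 7, 6, 3, 1, 1, 2, 6, 2, 6]
Step 2: Midrank |d_i| (ties get averaged ranks).
ranks: |1|->2, |7|->10, |6|->8, |3|->6, |1|->2, |1|->2, |2|->4.5, |6|->8, |2|->4.5, |6|->8
Step 3: Attach original signs; sum ranks with positive sign and with negative sign.
W+ = 10 + 2 + 2 + 4.5 = 18.5
W- = 2 + 8 + 6 + 4.5 + 8 + 8 = 36.5
(Check: W+ + W- = 55 should equal n(n+1)/2 = 55.)
Step 4: Test statistic W = min(W+, W-) = 18.5.
Step 5: Ties in |d|, so use the tie-corrected normal approximation.
        E[W] = n(n+1)/4 = 10*11/4 = 27.5.
        Tie groups: |d|=1 (t=3), |d|=2 (t=2), |d|=6 (t=3); sum(t^3 - t) = 54.
        Var[W] = n(n+1)(2n+1)/24 - sum(t^3-t)/48 = 2310/24 - 54/48 = 95.125.
        z = (W - E[W]) / sqrt(Var[W]) = (18.5 - 27.5) / 9.7532 = -0.9228.
        Two-sided p = 2*Phi(z) = 0.356125.
Step 6: alpha = 0.1. fail to reject H0.

W+ = 18.5, W- = 36.5, W = min = 18.5, p = 0.356125, fail to reject H0.


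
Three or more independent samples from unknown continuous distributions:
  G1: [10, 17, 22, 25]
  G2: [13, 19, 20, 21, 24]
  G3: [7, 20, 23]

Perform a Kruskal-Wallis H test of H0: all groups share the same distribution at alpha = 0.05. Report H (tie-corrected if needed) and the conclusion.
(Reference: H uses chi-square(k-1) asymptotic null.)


Step 1: Combine all N = 12 observations and assign midranks.
sorted (value, group, rank): (7,G3,1), (10,G1,2), (13,G2,3), (17,G1,4), (19,G2,5), (20,G2,6.5), (20,G3,6.5), (21,G2,8), (22,G1,9), (23,G3,10), (24,G2,11), (25,G1,12)
Step 2: Sum ranks within each group.
R_1 = 27 (n_1 = 4)
R_2 = 33.5 (n_2 = 5)
R_3 = 17.5 (n_3 = 3)
Step 3: H = 12/(N(N+1)) * sum(R_i^2/n_i) - 3(N+1)
     = 12/(12*13) * (27^2/4 + 33.5^2/5 + 17.5^2/3) - 3*13
     = 0.076923 * 508.783 - 39
     = 0.137179.
Step 4: Ties present; correction factor C = 1 - 6/(12^3 - 12) = 0.996503. Corrected H = 0.137179 / 0.996503 = 0.137661.
Step 5: Under H0, H ~ chi^2(2); p-value = 0.933485.
Step 6: alpha = 0.05. fail to reject H0.

H = 0.1377, df = 2, p = 0.933485, fail to reject H0.


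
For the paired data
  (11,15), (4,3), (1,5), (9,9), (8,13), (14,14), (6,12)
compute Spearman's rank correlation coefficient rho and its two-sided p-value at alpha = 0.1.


Step 1: Rank x and y separately (midranks; no ties here).
rank(x): 11->6, 4->2, 1->1, 9->5, 8->4, 14->7, 6->3
rank(y): 15->7, 3->1, 5->2, 9->3, 13->5, 14->6, 12->4
Step 2: d_i = R_x(i) - R_y(i); compute d_i^2.
  (6-7)^2=1, (2-1)^2=1, (1-2)^2=1, (5-3)^2=4, (4-5)^2=1, (7-6)^2=1, (3-4)^2=1
sum(d^2) = 10.
Step 3: rho = 1 - 6*10 / (7*(7^2 - 1)) = 1 - 60/336 = 0.821429.
Step 4: Under H0, t = rho * sqrt((n-2)/(1-rho^2)) = 3.2206 ~ t(5).
Step 5: Two-sided p-value from the t-distribution with 5 df = 0.023449.
Step 6: alpha = 0.1. reject H0.

rho = 0.8214, p = 0.023449, reject H0 at alpha = 0.1.


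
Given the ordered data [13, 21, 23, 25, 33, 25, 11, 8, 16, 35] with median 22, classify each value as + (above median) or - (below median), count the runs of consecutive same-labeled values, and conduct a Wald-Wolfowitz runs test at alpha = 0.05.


Step 1: Compute median = 22; label A = above, B = below.
Labels in order: BBAAAABBBA  (n_A = 5, n_B = 5)
Step 2: Count runs R = 4.
Step 3: Under H0 (random ordering), E[R] = 2*n_A*n_B/(n_A+n_B) + 1 = 2*5*5/10 + 1 = 6.0000.
        Var[R] = 2*n_A*n_B*(2*n_A*n_B - n_A - n_B) / ((n_A+n_B)^2 * (n_A+n_B-1)) = 2000/900 = 2.2222.
        SD[R] = 1.4907.
Step 4: Continuity-corrected z = (R + 0.5 - E[R]) / SD[R] = (4 + 0.5 - 6.0000) / 1.4907 = -1.0062.
Step 5: Two-sided p-value via normal approximation = 2*(1 - Phi(|z|)) = 0.314305.
Step 6: alpha = 0.05. fail to reject H0.

R = 4, z = -1.0062, p = 0.314305, fail to reject H0.


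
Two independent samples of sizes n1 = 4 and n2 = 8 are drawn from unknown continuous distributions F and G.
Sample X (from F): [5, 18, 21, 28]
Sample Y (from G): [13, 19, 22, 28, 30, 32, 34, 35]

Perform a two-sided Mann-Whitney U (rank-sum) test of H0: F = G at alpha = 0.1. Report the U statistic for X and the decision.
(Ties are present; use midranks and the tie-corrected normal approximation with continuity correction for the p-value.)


Step 1: Combine and sort all 12 observations; assign midranks.
sorted (value, group): (5,X), (13,Y), (18,X), (19,Y), (21,X), (22,Y), (28,X), (28,Y), (30,Y), (32,Y), (34,Y), (35,Y)
ranks: 5->1, 13->2, 18->3, 19->4, 21->5, 22->6, 28->7.5, 28->7.5, 30->9, 32->10, 34->11, 35->12
Step 2: Rank sum for X: R1 = 1 + 3 + 5 + 7.5 = 16.5.
Step 3: U_X = R1 - n1(n1+1)/2 = 16.5 - 4*5/2 = 16.5 - 10 = 6.5.
       U_Y = n1*n2 - U_X = 32 - 6.5 = 25.5.
Step 4: Ties are present, so use the tie-corrected normal approximation (with continuity correction) for the p-value.
Step 5: p-value = 0.125707; compare to alpha = 0.1. fail to reject H0.

U_X = 6.5, p = 0.125707, fail to reject H0 at alpha = 0.1.


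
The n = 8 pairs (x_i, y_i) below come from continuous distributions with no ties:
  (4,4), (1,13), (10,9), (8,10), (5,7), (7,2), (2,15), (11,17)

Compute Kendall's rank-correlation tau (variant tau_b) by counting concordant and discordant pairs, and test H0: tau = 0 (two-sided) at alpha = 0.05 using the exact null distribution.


Step 1: Enumerate the 28 unordered pairs (i,j) with i<j and classify each by sign(x_j-x_i) * sign(y_j-y_i).
  (1,2):dx=-3,dy=+9->D; (1,3):dx=+6,dy=+5->C; (1,4):dx=+4,dy=+6->C; (1,5):dx=+1,dy=+3->C
  (1,6):dx=+3,dy=-2->D; (1,7):dx=-2,dy=+11->D; (1,8):dx=+7,dy=+13->C; (2,3):dx=+9,dy=-4->D
  (2,4):dx=+7,dy=-3->D; (2,5):dx=+4,dy=-6->D; (2,6):dx=+6,dy=-11->D; (2,7):dx=+1,dy=+2->C
  (2,8):dx=+10,dy=+4->C; (3,4):dx=-2,dy=+1->D; (3,5):dx=-5,dy=-2->C; (3,6):dx=-3,dy=-7->C
  (3,7):dx=-8,dy=+6->D; (3,8):dx=+1,dy=+8->C; (4,5):dx=-3,dy=-3->C; (4,6):dx=-1,dy=-8->C
  (4,7):dx=-6,dy=+5->D; (4,8):dx=+3,dy=+7->C; (5,6):dx=+2,dy=-5->D; (5,7):dx=-3,dy=+8->D
  (5,8):dx=+6,dy=+10->C; (6,7):dx=-5,dy=+13->D; (6,8):dx=+4,dy=+15->C; (7,8):dx=+9,dy=+2->C
Step 2: C = 15, D = 13, total pairs = 28.
Step 3: tau = (C - D)/(n(n-1)/2) = (15 - 13)/28 = 0.071429.
Step 4: Exact two-sided p-value (enumerate n! = 40320 permutations of y under H0): p = 0.904861.
Step 5: alpha = 0.05. fail to reject H0.

tau_b = 0.0714 (C=15, D=13), p = 0.904861, fail to reject H0.


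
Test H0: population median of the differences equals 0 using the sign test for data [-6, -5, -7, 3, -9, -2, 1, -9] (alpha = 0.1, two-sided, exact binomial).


Step 1: Discard zero differences. Original n = 8; n_eff = number of nonzero differences = 8.
Nonzero differences (with sign): -6, -5, -7, +3, -9, -2, +1, -9
Step 2: Count signs: positive = 2, negative = 6.
Step 3: Under H0: P(positive) = 0.5, so the number of positives S ~ Bin(8, 0.5).
Step 4: Two-sided exact p-value = sum of Bin(8,0.5) probabilities at or below the observed probability = 0.289062.
Step 5: alpha = 0.1. fail to reject H0.

n_eff = 8, pos = 2, neg = 6, p = 0.289062, fail to reject H0.


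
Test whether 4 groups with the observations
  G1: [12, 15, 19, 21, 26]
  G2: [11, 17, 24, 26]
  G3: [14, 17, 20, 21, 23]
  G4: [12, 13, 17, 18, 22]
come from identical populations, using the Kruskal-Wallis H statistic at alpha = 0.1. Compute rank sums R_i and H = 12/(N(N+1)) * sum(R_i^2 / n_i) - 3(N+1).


Step 1: Combine all N = 19 observations and assign midranks.
sorted (value, group, rank): (11,G2,1), (12,G1,2.5), (12,G4,2.5), (13,G4,4), (14,G3,5), (15,G1,6), (17,G2,8), (17,G3,8), (17,G4,8), (18,G4,10), (19,G1,11), (20,G3,12), (21,G1,13.5), (21,G3,13.5), (22,G4,15), (23,G3,16), (24,G2,17), (26,G1,18.5), (26,G2,18.5)
Step 2: Sum ranks within each group.
R_1 = 51.5 (n_1 = 5)
R_2 = 44.5 (n_2 = 4)
R_3 = 54.5 (n_3 = 5)
R_4 = 39.5 (n_4 = 5)
Step 3: H = 12/(N(N+1)) * sum(R_i^2/n_i) - 3(N+1)
     = 12/(19*20) * (51.5^2/5 + 44.5^2/4 + 54.5^2/5 + 39.5^2/5) - 3*20
     = 0.031579 * 1931.61 - 60
     = 0.998289.
Step 4: Ties present; correction factor C = 1 - 42/(19^3 - 19) = 0.993860. Corrected H = 0.998289 / 0.993860 = 1.004457.
Step 5: Under H0, H ~ chi^2(3); p-value = 0.800173.
Step 6: alpha = 0.1. fail to reject H0.

H = 1.0045, df = 3, p = 0.800173, fail to reject H0.


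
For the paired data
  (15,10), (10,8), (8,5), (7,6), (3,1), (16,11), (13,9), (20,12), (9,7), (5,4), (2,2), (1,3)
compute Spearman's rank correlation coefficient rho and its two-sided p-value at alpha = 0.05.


Step 1: Rank x and y separately (midranks; no ties here).
rank(x): 15->10, 10->8, 8->6, 7->5, 3->3, 16->11, 13->9, 20->12, 9->7, 5->4, 2->2, 1->1
rank(y): 10->10, 8->8, 5->5, 6->6, 1->1, 11->11, 9->9, 12->12, 7->7, 4->4, 2->2, 3->3
Step 2: d_i = R_x(i) - R_y(i); compute d_i^2.
  (10-10)^2=0, (8-8)^2=0, (6-5)^2=1, (5-6)^2=1, (3-1)^2=4, (11-11)^2=0, (9-9)^2=0, (12-12)^2=0, (7-7)^2=0, (4-4)^2=0, (2-2)^2=0, (1-3)^2=4
sum(d^2) = 10.
Step 3: rho = 1 - 6*10 / (12*(12^2 - 1)) = 1 - 60/1716 = 0.965035.
Step 4: Under H0, t = rho * sqrt((n-2)/(1-rho^2)) = 11.6424 ~ t(10).
Step 5: Two-sided p-value from the t-distribution with 10 df = 0.000000.
Step 6: alpha = 0.05. reject H0.

rho = 0.9650, p = 0.000000, reject H0 at alpha = 0.05.


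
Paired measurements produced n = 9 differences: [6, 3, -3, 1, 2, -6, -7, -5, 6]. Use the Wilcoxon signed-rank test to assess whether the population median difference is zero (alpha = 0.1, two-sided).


Step 1: Drop any zero differences (none here) and take |d_i|.
|d| = [6, 3, 3, 1, 2, 6, 7, 5, 6]
Step 2: Midrank |d_i| (ties get averaged ranks).
ranks: |6|->7, |3|->3.5, |3|->3.5, |1|->1, |2|->2, |6|->7, |7|->9, |5|->5, |6|->7
Step 3: Attach original signs; sum ranks with positive sign and with negative sign.
W+ = 7 + 3.5 + 1 + 2 + 7 = 20.5
W- = 3.5 + 7 + 9 + 5 = 24.5
(Check: W+ + W- = 45 should equal n(n+1)/2 = 45.)
Step 4: Test statistic W = min(W+, W-) = 20.5.
Step 5: Ties in |d|, so use the tie-corrected normal approximation.
        E[W] = n(n+1)/4 = 9*10/4 = 22.5.
        Tie groups: |d|=3 (t=2), |d|=6 (t=3); sum(t^3 - t) = 30.
        Var[W] = n(n+1)(2n+1)/24 - sum(t^3-t)/48 = 1710/24 - 30/48 = 70.625.
        z = (W - E[W]) / sqrt(Var[W]) = (20.5 - 22.5) / 8.4039 = -0.2380.
        Two-sided p = 2*Phi(z) = 0.811892.
Step 6: alpha = 0.1. fail to reject H0.

W+ = 20.5, W- = 24.5, W = min = 20.5, p = 0.811892, fail to reject H0.


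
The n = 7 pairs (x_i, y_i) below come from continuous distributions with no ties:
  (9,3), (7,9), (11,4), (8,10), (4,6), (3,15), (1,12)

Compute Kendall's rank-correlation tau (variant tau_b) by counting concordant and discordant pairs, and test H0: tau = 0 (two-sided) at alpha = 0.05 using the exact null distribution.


Step 1: Enumerate the 21 unordered pairs (i,j) with i<j and classify each by sign(x_j-x_i) * sign(y_j-y_i).
  (1,2):dx=-2,dy=+6->D; (1,3):dx=+2,dy=+1->C; (1,4):dx=-1,dy=+7->D; (1,5):dx=-5,dy=+3->D
  (1,6):dx=-6,dy=+12->D; (1,7):dx=-8,dy=+9->D; (2,3):dx=+4,dy=-5->D; (2,4):dx=+1,dy=+1->C
  (2,5):dx=-3,dy=-3->C; (2,6):dx=-4,dy=+6->D; (2,7):dx=-6,dy=+3->D; (3,4):dx=-3,dy=+6->D
  (3,5):dx=-7,dy=+2->D; (3,6):dx=-8,dy=+11->D; (3,7):dx=-10,dy=+8->D; (4,5):dx=-4,dy=-4->C
  (4,6):dx=-5,dy=+5->D; (4,7):dx=-7,dy=+2->D; (5,6):dx=-1,dy=+9->D; (5,7):dx=-3,dy=+6->D
  (6,7):dx=-2,dy=-3->C
Step 2: C = 5, D = 16, total pairs = 21.
Step 3: tau = (C - D)/(n(n-1)/2) = (5 - 16)/21 = -0.523810.
Step 4: Exact two-sided p-value (enumerate n! = 5040 permutations of y under H0): p = 0.136111.
Step 5: alpha = 0.05. fail to reject H0.

tau_b = -0.5238 (C=5, D=16), p = 0.136111, fail to reject H0.


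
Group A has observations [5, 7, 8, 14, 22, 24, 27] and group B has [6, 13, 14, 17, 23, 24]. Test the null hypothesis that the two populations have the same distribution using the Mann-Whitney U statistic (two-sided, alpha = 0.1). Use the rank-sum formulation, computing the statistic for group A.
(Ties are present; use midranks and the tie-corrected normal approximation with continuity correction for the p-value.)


Step 1: Combine and sort all 13 observations; assign midranks.
sorted (value, group): (5,X), (6,Y), (7,X), (8,X), (13,Y), (14,X), (14,Y), (17,Y), (22,X), (23,Y), (24,X), (24,Y), (27,X)
ranks: 5->1, 6->2, 7->3, 8->4, 13->5, 14->6.5, 14->6.5, 17->8, 22->9, 23->10, 24->11.5, 24->11.5, 27->13
Step 2: Rank sum for X: R1 = 1 + 3 + 4 + 6.5 + 9 + 11.5 + 13 = 48.
Step 3: U_X = R1 - n1(n1+1)/2 = 48 - 7*8/2 = 48 - 28 = 20.
       U_Y = n1*n2 - U_X = 42 - 20 = 22.
Step 4: Ties are present, so use the tie-corrected normal approximation (with continuity correction) for the p-value.
Step 5: p-value = 0.942900; compare to alpha = 0.1. fail to reject H0.

U_X = 20, p = 0.942900, fail to reject H0 at alpha = 0.1.


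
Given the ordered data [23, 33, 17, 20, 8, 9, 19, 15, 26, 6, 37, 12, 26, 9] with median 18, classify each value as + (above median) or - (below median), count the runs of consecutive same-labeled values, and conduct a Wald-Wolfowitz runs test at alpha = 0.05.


Step 1: Compute median = 18; label A = above, B = below.
Labels in order: AABABBABABABAB  (n_A = 7, n_B = 7)
Step 2: Count runs R = 12.
Step 3: Under H0 (random ordering), E[R] = 2*n_A*n_B/(n_A+n_B) + 1 = 2*7*7/14 + 1 = 8.0000.
        Var[R] = 2*n_A*n_B*(2*n_A*n_B - n_A - n_B) / ((n_A+n_B)^2 * (n_A+n_B-1)) = 8232/2548 = 3.2308.
        SD[R] = 1.7974.
Step 4: Continuity-corrected z = (R - 0.5 - E[R]) / SD[R] = (12 - 0.5 - 8.0000) / 1.7974 = 1.9472.
Step 5: Two-sided p-value via normal approximation = 2*(1 - Phi(|z|)) = 0.051508.
Step 6: alpha = 0.05. fail to reject H0.

R = 12, z = 1.9472, p = 0.051508, fail to reject H0.


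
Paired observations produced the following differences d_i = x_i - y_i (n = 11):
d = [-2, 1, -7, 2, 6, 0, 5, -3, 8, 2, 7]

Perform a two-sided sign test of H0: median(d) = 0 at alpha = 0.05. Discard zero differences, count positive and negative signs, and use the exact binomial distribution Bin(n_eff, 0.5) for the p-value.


Step 1: Discard zero differences. Original n = 11; n_eff = number of nonzero differences = 10.
Nonzero differences (with sign): -2, +1, -7, +2, +6, +5, -3, +8, +2, +7
Step 2: Count signs: positive = 7, negative = 3.
Step 3: Under H0: P(positive) = 0.5, so the number of positives S ~ Bin(10, 0.5).
Step 4: Two-sided exact p-value = sum of Bin(10,0.5) probabilities at or below the observed probability = 0.343750.
Step 5: alpha = 0.05. fail to reject H0.

n_eff = 10, pos = 7, neg = 3, p = 0.343750, fail to reject H0.


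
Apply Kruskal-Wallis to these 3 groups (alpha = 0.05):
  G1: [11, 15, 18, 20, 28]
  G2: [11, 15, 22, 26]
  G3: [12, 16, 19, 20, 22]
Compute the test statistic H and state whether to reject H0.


Step 1: Combine all N = 14 observations and assign midranks.
sorted (value, group, rank): (11,G1,1.5), (11,G2,1.5), (12,G3,3), (15,G1,4.5), (15,G2,4.5), (16,G3,6), (18,G1,7), (19,G3,8), (20,G1,9.5), (20,G3,9.5), (22,G2,11.5), (22,G3,11.5), (26,G2,13), (28,G1,14)
Step 2: Sum ranks within each group.
R_1 = 36.5 (n_1 = 5)
R_2 = 30.5 (n_2 = 4)
R_3 = 38 (n_3 = 5)
Step 3: H = 12/(N(N+1)) * sum(R_i^2/n_i) - 3(N+1)
     = 12/(14*15) * (36.5^2/5 + 30.5^2/4 + 38^2/5) - 3*15
     = 0.057143 * 787.812 - 45
     = 0.017857.
Step 4: Ties present; correction factor C = 1 - 24/(14^3 - 14) = 0.991209. Corrected H = 0.017857 / 0.991209 = 0.018016.
Step 5: Under H0, H ~ chi^2(2); p-value = 0.991033.
Step 6: alpha = 0.05. fail to reject H0.

H = 0.0180, df = 2, p = 0.991033, fail to reject H0.


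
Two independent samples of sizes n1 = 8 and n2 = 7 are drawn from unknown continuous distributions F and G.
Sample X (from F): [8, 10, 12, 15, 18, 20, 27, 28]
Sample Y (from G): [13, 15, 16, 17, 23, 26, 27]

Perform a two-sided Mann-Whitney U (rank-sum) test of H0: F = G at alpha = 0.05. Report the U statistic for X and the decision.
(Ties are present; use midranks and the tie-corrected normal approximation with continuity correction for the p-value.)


Step 1: Combine and sort all 15 observations; assign midranks.
sorted (value, group): (8,X), (10,X), (12,X), (13,Y), (15,X), (15,Y), (16,Y), (17,Y), (18,X), (20,X), (23,Y), (26,Y), (27,X), (27,Y), (28,X)
ranks: 8->1, 10->2, 12->3, 13->4, 15->5.5, 15->5.5, 16->7, 17->8, 18->9, 20->10, 23->11, 26->12, 27->13.5, 27->13.5, 28->15
Step 2: Rank sum for X: R1 = 1 + 2 + 3 + 5.5 + 9 + 10 + 13.5 + 15 = 59.
Step 3: U_X = R1 - n1(n1+1)/2 = 59 - 8*9/2 = 59 - 36 = 23.
       U_Y = n1*n2 - U_X = 56 - 23 = 33.
Step 4: Ties are present, so use the tie-corrected normal approximation (with continuity correction) for the p-value.
Step 5: p-value = 0.601875; compare to alpha = 0.05. fail to reject H0.

U_X = 23, p = 0.601875, fail to reject H0 at alpha = 0.05.


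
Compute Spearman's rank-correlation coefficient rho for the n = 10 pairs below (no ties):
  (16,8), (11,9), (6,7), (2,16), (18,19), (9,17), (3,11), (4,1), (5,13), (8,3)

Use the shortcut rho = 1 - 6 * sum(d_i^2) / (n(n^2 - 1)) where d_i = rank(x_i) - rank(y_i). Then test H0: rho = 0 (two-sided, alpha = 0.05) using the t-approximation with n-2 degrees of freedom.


Step 1: Rank x and y separately (midranks; no ties here).
rank(x): 16->9, 11->8, 6->5, 2->1, 18->10, 9->7, 3->2, 4->3, 5->4, 8->6
rank(y): 8->4, 9->5, 7->3, 16->8, 19->10, 17->9, 11->6, 1->1, 13->7, 3->2
Step 2: d_i = R_x(i) - R_y(i); compute d_i^2.
  (9-4)^2=25, (8-5)^2=9, (5-3)^2=4, (1-8)^2=49, (10-10)^2=0, (7-9)^2=4, (2-6)^2=16, (3-1)^2=4, (4-7)^2=9, (6-2)^2=16
sum(d^2) = 136.
Step 3: rho = 1 - 6*136 / (10*(10^2 - 1)) = 1 - 816/990 = 0.175758.
Step 4: Under H0, t = rho * sqrt((n-2)/(1-rho^2)) = 0.5050 ~ t(8).
Step 5: Two-sided p-value from the t-distribution with 8 df = 0.627188.
Step 6: alpha = 0.05. fail to reject H0.

rho = 0.1758, p = 0.627188, fail to reject H0 at alpha = 0.05.


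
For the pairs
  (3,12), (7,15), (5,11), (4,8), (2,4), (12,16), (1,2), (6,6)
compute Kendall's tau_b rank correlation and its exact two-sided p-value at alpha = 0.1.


Step 1: Enumerate the 28 unordered pairs (i,j) with i<j and classify each by sign(x_j-x_i) * sign(y_j-y_i).
  (1,2):dx=+4,dy=+3->C; (1,3):dx=+2,dy=-1->D; (1,4):dx=+1,dy=-4->D; (1,5):dx=-1,dy=-8->C
  (1,6):dx=+9,dy=+4->C; (1,7):dx=-2,dy=-10->C; (1,8):dx=+3,dy=-6->D; (2,3):dx=-2,dy=-4->C
  (2,4):dx=-3,dy=-7->C; (2,5):dx=-5,dy=-11->C; (2,6):dx=+5,dy=+1->C; (2,7):dx=-6,dy=-13->C
  (2,8):dx=-1,dy=-9->C; (3,4):dx=-1,dy=-3->C; (3,5):dx=-3,dy=-7->C; (3,6):dx=+7,dy=+5->C
  (3,7):dx=-4,dy=-9->C; (3,8):dx=+1,dy=-5->D; (4,5):dx=-2,dy=-4->C; (4,6):dx=+8,dy=+8->C
  (4,7):dx=-3,dy=-6->C; (4,8):dx=+2,dy=-2->D; (5,6):dx=+10,dy=+12->C; (5,7):dx=-1,dy=-2->C
  (5,8):dx=+4,dy=+2->C; (6,7):dx=-11,dy=-14->C; (6,8):dx=-6,dy=-10->C; (7,8):dx=+5,dy=+4->C
Step 2: C = 23, D = 5, total pairs = 28.
Step 3: tau = (C - D)/(n(n-1)/2) = (23 - 5)/28 = 0.642857.
Step 4: Exact two-sided p-value (enumerate n! = 40320 permutations of y under H0): p = 0.031151.
Step 5: alpha = 0.1. reject H0.

tau_b = 0.6429 (C=23, D=5), p = 0.031151, reject H0.


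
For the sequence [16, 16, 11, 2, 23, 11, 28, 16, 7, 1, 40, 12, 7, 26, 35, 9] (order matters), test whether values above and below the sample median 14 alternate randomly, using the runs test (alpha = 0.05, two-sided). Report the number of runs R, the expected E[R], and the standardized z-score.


Step 1: Compute median = 14; label A = above, B = below.
Labels in order: AABBABAABBABBAAB  (n_A = 8, n_B = 8)
Step 2: Count runs R = 10.
Step 3: Under H0 (random ordering), E[R] = 2*n_A*n_B/(n_A+n_B) + 1 = 2*8*8/16 + 1 = 9.0000.
        Var[R] = 2*n_A*n_B*(2*n_A*n_B - n_A - n_B) / ((n_A+n_B)^2 * (n_A+n_B-1)) = 14336/3840 = 3.7333.
        SD[R] = 1.9322.
Step 4: Continuity-corrected z = (R - 0.5 - E[R]) / SD[R] = (10 - 0.5 - 9.0000) / 1.9322 = 0.2588.
Step 5: Two-sided p-value via normal approximation = 2*(1 - Phi(|z|)) = 0.795809.
Step 6: alpha = 0.05. fail to reject H0.

R = 10, z = 0.2588, p = 0.795809, fail to reject H0.


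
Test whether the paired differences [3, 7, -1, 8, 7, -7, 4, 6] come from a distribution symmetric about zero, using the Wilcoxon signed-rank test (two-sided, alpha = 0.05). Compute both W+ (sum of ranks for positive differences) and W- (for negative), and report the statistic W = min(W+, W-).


Step 1: Drop any zero differences (none here) and take |d_i|.
|d| = [3, 7, 1, 8, 7, 7, 4, 6]
Step 2: Midrank |d_i| (ties get averaged ranks).
ranks: |3|->2, |7|->6, |1|->1, |8|->8, |7|->6, |7|->6, |4|->3, |6|->4
Step 3: Attach original signs; sum ranks with positive sign and with negative sign.
W+ = 2 + 6 + 8 + 6 + 3 + 4 = 29
W- = 1 + 6 = 7
(Check: W+ + W- = 36 should equal n(n+1)/2 = 36.)
Step 4: Test statistic W = min(W+, W-) = 7.
Step 5: Ties in |d|, so use the tie-corrected normal approximation.
        E[W] = n(n+1)/4 = 8*9/4 = 18.
        Tie groups: |d|=7 (t=3); sum(t^3 - t) = 24.
        Var[W] = n(n+1)(2n+1)/24 - sum(t^3-t)/48 = 1224/24 - 24/48 = 50.5.
        z = (W - E[W]) / sqrt(Var[W]) = (7 - 18) / 7.1063 = -1.5479.
        Two-sided p = 2*Phi(z) = 0.121643.
Step 6: alpha = 0.05. fail to reject H0.

W+ = 29, W- = 7, W = min = 7, p = 0.121643, fail to reject H0.


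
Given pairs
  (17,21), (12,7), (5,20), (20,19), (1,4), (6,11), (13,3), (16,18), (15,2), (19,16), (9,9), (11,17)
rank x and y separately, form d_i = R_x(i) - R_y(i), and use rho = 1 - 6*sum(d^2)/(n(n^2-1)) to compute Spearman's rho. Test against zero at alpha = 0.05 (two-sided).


Step 1: Rank x and y separately (midranks; no ties here).
rank(x): 17->10, 12->6, 5->2, 20->12, 1->1, 6->3, 13->7, 16->9, 15->8, 19->11, 9->4, 11->5
rank(y): 21->12, 7->4, 20->11, 19->10, 4->3, 11->6, 3->2, 18->9, 2->1, 16->7, 9->5, 17->8
Step 2: d_i = R_x(i) - R_y(i); compute d_i^2.
  (10-12)^2=4, (6-4)^2=4, (2-11)^2=81, (12-10)^2=4, (1-3)^2=4, (3-6)^2=9, (7-2)^2=25, (9-9)^2=0, (8-1)^2=49, (11-7)^2=16, (4-5)^2=1, (5-8)^2=9
sum(d^2) = 206.
Step 3: rho = 1 - 6*206 / (12*(12^2 - 1)) = 1 - 1236/1716 = 0.279720.
Step 4: Under H0, t = rho * sqrt((n-2)/(1-rho^2)) = 0.9213 ~ t(10).
Step 5: Two-sided p-value from the t-distribution with 10 df = 0.378569.
Step 6: alpha = 0.05. fail to reject H0.

rho = 0.2797, p = 0.378569, fail to reject H0 at alpha = 0.05.


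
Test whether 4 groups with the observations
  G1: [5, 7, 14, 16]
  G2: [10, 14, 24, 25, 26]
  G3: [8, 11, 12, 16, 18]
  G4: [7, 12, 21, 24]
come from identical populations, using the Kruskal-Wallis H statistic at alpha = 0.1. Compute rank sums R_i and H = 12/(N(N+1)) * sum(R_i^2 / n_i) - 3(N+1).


Step 1: Combine all N = 18 observations and assign midranks.
sorted (value, group, rank): (5,G1,1), (7,G1,2.5), (7,G4,2.5), (8,G3,4), (10,G2,5), (11,G3,6), (12,G3,7.5), (12,G4,7.5), (14,G1,9.5), (14,G2,9.5), (16,G1,11.5), (16,G3,11.5), (18,G3,13), (21,G4,14), (24,G2,15.5), (24,G4,15.5), (25,G2,17), (26,G2,18)
Step 2: Sum ranks within each group.
R_1 = 24.5 (n_1 = 4)
R_2 = 65 (n_2 = 5)
R_3 = 42 (n_3 = 5)
R_4 = 39.5 (n_4 = 4)
Step 3: H = 12/(N(N+1)) * sum(R_i^2/n_i) - 3(N+1)
     = 12/(18*19) * (24.5^2/4 + 65^2/5 + 42^2/5 + 39.5^2/4) - 3*19
     = 0.035088 * 1737.92 - 57
     = 3.979825.
Step 4: Ties present; correction factor C = 1 - 30/(18^3 - 18) = 0.994840. Corrected H = 3.979825 / 0.994840 = 4.000467.
Step 5: Under H0, H ~ chi^2(3); p-value = 0.261414.
Step 6: alpha = 0.1. fail to reject H0.

H = 4.0005, df = 3, p = 0.261414, fail to reject H0.


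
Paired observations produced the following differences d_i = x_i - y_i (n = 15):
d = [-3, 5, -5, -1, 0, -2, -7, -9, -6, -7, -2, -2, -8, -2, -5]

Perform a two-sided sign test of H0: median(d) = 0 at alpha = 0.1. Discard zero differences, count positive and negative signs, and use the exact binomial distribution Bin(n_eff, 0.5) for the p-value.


Step 1: Discard zero differences. Original n = 15; n_eff = number of nonzero differences = 14.
Nonzero differences (with sign): -3, +5, -5, -1, -2, -7, -9, -6, -7, -2, -2, -8, -2, -5
Step 2: Count signs: positive = 1, negative = 13.
Step 3: Under H0: P(positive) = 0.5, so the number of positives S ~ Bin(14, 0.5).
Step 4: Two-sided exact p-value = sum of Bin(14,0.5) probabilities at or below the observed probability = 0.001831.
Step 5: alpha = 0.1. reject H0.

n_eff = 14, pos = 1, neg = 13, p = 0.001831, reject H0.


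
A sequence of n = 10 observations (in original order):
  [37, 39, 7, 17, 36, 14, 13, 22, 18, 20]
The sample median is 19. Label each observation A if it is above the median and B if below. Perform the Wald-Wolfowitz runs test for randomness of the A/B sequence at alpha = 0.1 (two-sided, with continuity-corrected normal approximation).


Step 1: Compute median = 19; label A = above, B = below.
Labels in order: AABBABBABA  (n_A = 5, n_B = 5)
Step 2: Count runs R = 7.
Step 3: Under H0 (random ordering), E[R] = 2*n_A*n_B/(n_A+n_B) + 1 = 2*5*5/10 + 1 = 6.0000.
        Var[R] = 2*n_A*n_B*(2*n_A*n_B - n_A - n_B) / ((n_A+n_B)^2 * (n_A+n_B-1)) = 2000/900 = 2.2222.
        SD[R] = 1.4907.
Step 4: Continuity-corrected z = (R - 0.5 - E[R]) / SD[R] = (7 - 0.5 - 6.0000) / 1.4907 = 0.3354.
Step 5: Two-sided p-value via normal approximation = 2*(1 - Phi(|z|)) = 0.737316.
Step 6: alpha = 0.1. fail to reject H0.

R = 7, z = 0.3354, p = 0.737316, fail to reject H0.


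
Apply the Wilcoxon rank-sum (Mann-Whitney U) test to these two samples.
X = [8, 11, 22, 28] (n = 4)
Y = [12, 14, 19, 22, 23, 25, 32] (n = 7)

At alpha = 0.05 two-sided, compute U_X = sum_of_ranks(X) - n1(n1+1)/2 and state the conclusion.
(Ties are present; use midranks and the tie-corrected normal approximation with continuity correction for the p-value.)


Step 1: Combine and sort all 11 observations; assign midranks.
sorted (value, group): (8,X), (11,X), (12,Y), (14,Y), (19,Y), (22,X), (22,Y), (23,Y), (25,Y), (28,X), (32,Y)
ranks: 8->1, 11->2, 12->3, 14->4, 19->5, 22->6.5, 22->6.5, 23->8, 25->9, 28->10, 32->11
Step 2: Rank sum for X: R1 = 1 + 2 + 6.5 + 10 = 19.5.
Step 3: U_X = R1 - n1(n1+1)/2 = 19.5 - 4*5/2 = 19.5 - 10 = 9.5.
       U_Y = n1*n2 - U_X = 28 - 9.5 = 18.5.
Step 4: Ties are present, so use the tie-corrected normal approximation (with continuity correction) for the p-value.
Step 5: p-value = 0.448659; compare to alpha = 0.05. fail to reject H0.

U_X = 9.5, p = 0.448659, fail to reject H0 at alpha = 0.05.


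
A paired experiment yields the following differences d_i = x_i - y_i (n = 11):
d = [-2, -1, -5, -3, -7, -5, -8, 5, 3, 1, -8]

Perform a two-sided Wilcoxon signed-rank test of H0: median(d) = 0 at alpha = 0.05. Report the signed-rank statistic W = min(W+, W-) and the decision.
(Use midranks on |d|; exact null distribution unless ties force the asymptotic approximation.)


Step 1: Drop any zero differences (none here) and take |d_i|.
|d| = [2, 1, 5, 3, 7, 5, 8, 5, 3, 1, 8]
Step 2: Midrank |d_i| (ties get averaged ranks).
ranks: |2|->3, |1|->1.5, |5|->7, |3|->4.5, |7|->9, |5|->7, |8|->10.5, |5|->7, |3|->4.5, |1|->1.5, |8|->10.5
Step 3: Attach original signs; sum ranks with positive sign and with negative sign.
W+ = 7 + 4.5 + 1.5 = 13
W- = 3 + 1.5 + 7 + 4.5 + 9 + 7 + 10.5 + 10.5 = 53
(Check: W+ + W- = 66 should equal n(n+1)/2 = 66.)
Step 4: Test statistic W = min(W+, W-) = 13.
Step 5: Ties in |d|, so use the tie-corrected normal approximation.
        E[W] = n(n+1)/4 = 11*12/4 = 33.
        Tie groups: |d|=1 (t=2), |d|=3 (t=2), |d|=5 (t=3), |d|=8 (t=2); sum(t^3 - t) = 42.
        Var[W] = n(n+1)(2n+1)/24 - sum(t^3-t)/48 = 3036/24 - 42/48 = 125.625.
        z = (W - E[W]) / sqrt(Var[W]) = (13 - 33) / 11.2083 = -1.7844.
        Two-sided p = 2*Phi(z) = 0.074359.
Step 6: alpha = 0.05. fail to reject H0.

W+ = 13, W- = 53, W = min = 13, p = 0.074359, fail to reject H0.


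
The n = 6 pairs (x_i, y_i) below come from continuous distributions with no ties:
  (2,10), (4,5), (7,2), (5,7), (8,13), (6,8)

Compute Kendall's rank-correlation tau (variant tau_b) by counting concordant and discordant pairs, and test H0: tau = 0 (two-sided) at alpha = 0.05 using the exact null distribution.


Step 1: Enumerate the 15 unordered pairs (i,j) with i<j and classify each by sign(x_j-x_i) * sign(y_j-y_i).
  (1,2):dx=+2,dy=-5->D; (1,3):dx=+5,dy=-8->D; (1,4):dx=+3,dy=-3->D; (1,5):dx=+6,dy=+3->C
  (1,6):dx=+4,dy=-2->D; (2,3):dx=+3,dy=-3->D; (2,4):dx=+1,dy=+2->C; (2,5):dx=+4,dy=+8->C
  (2,6):dx=+2,dy=+3->C; (3,4):dx=-2,dy=+5->D; (3,5):dx=+1,dy=+11->C; (3,6):dx=-1,dy=+6->D
  (4,5):dx=+3,dy=+6->C; (4,6):dx=+1,dy=+1->C; (5,6):dx=-2,dy=-5->C
Step 2: C = 8, D = 7, total pairs = 15.
Step 3: tau = (C - D)/(n(n-1)/2) = (8 - 7)/15 = 0.066667.
Step 4: Exact two-sided p-value (enumerate n! = 720 permutations of y under H0): p = 1.000000.
Step 5: alpha = 0.05. fail to reject H0.

tau_b = 0.0667 (C=8, D=7), p = 1.000000, fail to reject H0.


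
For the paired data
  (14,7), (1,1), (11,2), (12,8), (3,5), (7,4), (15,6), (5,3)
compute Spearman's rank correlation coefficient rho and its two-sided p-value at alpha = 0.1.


Step 1: Rank x and y separately (midranks; no ties here).
rank(x): 14->7, 1->1, 11->5, 12->6, 3->2, 7->4, 15->8, 5->3
rank(y): 7->7, 1->1, 2->2, 8->8, 5->5, 4->4, 6->6, 3->3
Step 2: d_i = R_x(i) - R_y(i); compute d_i^2.
  (7-7)^2=0, (1-1)^2=0, (5-2)^2=9, (6-8)^2=4, (2-5)^2=9, (4-4)^2=0, (8-6)^2=4, (3-3)^2=0
sum(d^2) = 26.
Step 3: rho = 1 - 6*26 / (8*(8^2 - 1)) = 1 - 156/504 = 0.690476.
Step 4: Under H0, t = rho * sqrt((n-2)/(1-rho^2)) = 2.3382 ~ t(6).
Step 5: Two-sided p-value from the t-distribution with 6 df = 0.057990.
Step 6: alpha = 0.1. reject H0.

rho = 0.6905, p = 0.057990, reject H0 at alpha = 0.1.


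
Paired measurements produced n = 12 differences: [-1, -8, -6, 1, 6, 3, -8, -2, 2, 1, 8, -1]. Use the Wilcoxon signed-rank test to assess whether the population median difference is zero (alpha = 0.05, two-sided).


Step 1: Drop any zero differences (none here) and take |d_i|.
|d| = [1, 8, 6, 1, 6, 3, 8, 2, 2, 1, 8, 1]
Step 2: Midrank |d_i| (ties get averaged ranks).
ranks: |1|->2.5, |8|->11, |6|->8.5, |1|->2.5, |6|->8.5, |3|->7, |8|->11, |2|->5.5, |2|->5.5, |1|->2.5, |8|->11, |1|->2.5
Step 3: Attach original signs; sum ranks with positive sign and with negative sign.
W+ = 2.5 + 8.5 + 7 + 5.5 + 2.5 + 11 = 37
W- = 2.5 + 11 + 8.5 + 11 + 5.5 + 2.5 = 41
(Check: W+ + W- = 78 should equal n(n+1)/2 = 78.)
Step 4: Test statistic W = min(W+, W-) = 37.
Step 5: Ties in |d|, so use the tie-corrected normal approximation.
        E[W] = n(n+1)/4 = 12*13/4 = 39.
        Tie groups: |d|=1 (t=4), |d|=2 (t=2), |d|=6 (t=2), |d|=8 (t=3); sum(t^3 - t) = 96.
        Var[W] = n(n+1)(2n+1)/24 - sum(t^3-t)/48 = 3900/24 - 96/48 = 160.5.
        z = (W - E[W]) / sqrt(Var[W]) = (37 - 39) / 12.6689 = -0.1579.
        Two-sided p = 2*Phi(z) = 0.874561.
Step 6: alpha = 0.05. fail to reject H0.

W+ = 37, W- = 41, W = min = 37, p = 0.874561, fail to reject H0.


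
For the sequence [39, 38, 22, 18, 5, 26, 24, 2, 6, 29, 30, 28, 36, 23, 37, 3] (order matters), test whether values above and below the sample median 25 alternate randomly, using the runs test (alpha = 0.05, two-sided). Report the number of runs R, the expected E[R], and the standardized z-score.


Step 1: Compute median = 25; label A = above, B = below.
Labels in order: AABBBABBBAAAABAB  (n_A = 8, n_B = 8)
Step 2: Count runs R = 8.
Step 3: Under H0 (random ordering), E[R] = 2*n_A*n_B/(n_A+n_B) + 1 = 2*8*8/16 + 1 = 9.0000.
        Var[R] = 2*n_A*n_B*(2*n_A*n_B - n_A - n_B) / ((n_A+n_B)^2 * (n_A+n_B-1)) = 14336/3840 = 3.7333.
        SD[R] = 1.9322.
Step 4: Continuity-corrected z = (R + 0.5 - E[R]) / SD[R] = (8 + 0.5 - 9.0000) / 1.9322 = -0.2588.
Step 5: Two-sided p-value via normal approximation = 2*(1 - Phi(|z|)) = 0.795809.
Step 6: alpha = 0.05. fail to reject H0.

R = 8, z = -0.2588, p = 0.795809, fail to reject H0.


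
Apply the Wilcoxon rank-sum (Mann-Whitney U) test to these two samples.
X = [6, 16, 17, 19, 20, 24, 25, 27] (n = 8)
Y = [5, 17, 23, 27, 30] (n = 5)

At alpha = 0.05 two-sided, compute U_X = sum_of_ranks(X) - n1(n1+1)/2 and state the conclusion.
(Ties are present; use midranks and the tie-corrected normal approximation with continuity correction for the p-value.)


Step 1: Combine and sort all 13 observations; assign midranks.
sorted (value, group): (5,Y), (6,X), (16,X), (17,X), (17,Y), (19,X), (20,X), (23,Y), (24,X), (25,X), (27,X), (27,Y), (30,Y)
ranks: 5->1, 6->2, 16->3, 17->4.5, 17->4.5, 19->6, 20->7, 23->8, 24->9, 25->10, 27->11.5, 27->11.5, 30->13
Step 2: Rank sum for X: R1 = 2 + 3 + 4.5 + 6 + 7 + 9 + 10 + 11.5 = 53.
Step 3: U_X = R1 - n1(n1+1)/2 = 53 - 8*9/2 = 53 - 36 = 17.
       U_Y = n1*n2 - U_X = 40 - 17 = 23.
Step 4: Ties are present, so use the tie-corrected normal approximation (with continuity correction) for the p-value.
Step 5: p-value = 0.713640; compare to alpha = 0.05. fail to reject H0.

U_X = 17, p = 0.713640, fail to reject H0 at alpha = 0.05.


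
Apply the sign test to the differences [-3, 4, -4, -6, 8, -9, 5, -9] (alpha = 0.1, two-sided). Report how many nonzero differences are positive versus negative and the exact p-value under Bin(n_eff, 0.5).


Step 1: Discard zero differences. Original n = 8; n_eff = number of nonzero differences = 8.
Nonzero differences (with sign): -3, +4, -4, -6, +8, -9, +5, -9
Step 2: Count signs: positive = 3, negative = 5.
Step 3: Under H0: P(positive) = 0.5, so the number of positives S ~ Bin(8, 0.5).
Step 4: Two-sided exact p-value = sum of Bin(8,0.5) probabilities at or below the observed probability = 0.726562.
Step 5: alpha = 0.1. fail to reject H0.

n_eff = 8, pos = 3, neg = 5, p = 0.726562, fail to reject H0.
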